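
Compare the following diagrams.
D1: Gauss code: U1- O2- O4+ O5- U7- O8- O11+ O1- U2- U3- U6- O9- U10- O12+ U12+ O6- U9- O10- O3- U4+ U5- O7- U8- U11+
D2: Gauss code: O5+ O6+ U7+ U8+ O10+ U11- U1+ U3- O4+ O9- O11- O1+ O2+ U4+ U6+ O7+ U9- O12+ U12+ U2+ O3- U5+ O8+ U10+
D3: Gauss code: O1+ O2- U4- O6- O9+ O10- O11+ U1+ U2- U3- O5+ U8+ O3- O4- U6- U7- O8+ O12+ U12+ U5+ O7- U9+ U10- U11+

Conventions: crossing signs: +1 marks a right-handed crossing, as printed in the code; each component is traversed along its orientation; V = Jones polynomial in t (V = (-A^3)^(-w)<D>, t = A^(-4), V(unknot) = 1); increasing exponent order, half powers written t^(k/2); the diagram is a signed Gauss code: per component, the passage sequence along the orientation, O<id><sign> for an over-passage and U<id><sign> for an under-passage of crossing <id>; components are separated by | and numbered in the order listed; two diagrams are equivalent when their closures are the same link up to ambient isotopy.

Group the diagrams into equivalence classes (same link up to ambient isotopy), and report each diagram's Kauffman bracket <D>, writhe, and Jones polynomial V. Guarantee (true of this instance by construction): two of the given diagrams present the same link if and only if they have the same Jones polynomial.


equivalence classes: {D1} | {D2} | {D3}
D1 (bracket A^-10 + 2A^-2 - 2A^2 + A^6 - 2A^10 + A^14; 12 crossings at w = -6): V = t^-8 - 2t^-7 + t^-6 - 2t^-5 + 2t^-4 + t^-2
V(D2) = t - t^2 + 2t^3 - t^4 + t^5 - t^6  [12 crossings, <D> = -A^-6 + A^-2 - A^2 + 2A^6 - A^10 + A^14, w = +6]
D3 (bracket A^-8 - A^-4 + 2 - 2A^4 + A^8 - A^12 + A^16; 12 crossings at w = 0): V = t^-4 - t^-3 + t^-2 - 2t^-1 + 2 - t + t^2
key observation: 3 values of V(t) split the 3 diagrams


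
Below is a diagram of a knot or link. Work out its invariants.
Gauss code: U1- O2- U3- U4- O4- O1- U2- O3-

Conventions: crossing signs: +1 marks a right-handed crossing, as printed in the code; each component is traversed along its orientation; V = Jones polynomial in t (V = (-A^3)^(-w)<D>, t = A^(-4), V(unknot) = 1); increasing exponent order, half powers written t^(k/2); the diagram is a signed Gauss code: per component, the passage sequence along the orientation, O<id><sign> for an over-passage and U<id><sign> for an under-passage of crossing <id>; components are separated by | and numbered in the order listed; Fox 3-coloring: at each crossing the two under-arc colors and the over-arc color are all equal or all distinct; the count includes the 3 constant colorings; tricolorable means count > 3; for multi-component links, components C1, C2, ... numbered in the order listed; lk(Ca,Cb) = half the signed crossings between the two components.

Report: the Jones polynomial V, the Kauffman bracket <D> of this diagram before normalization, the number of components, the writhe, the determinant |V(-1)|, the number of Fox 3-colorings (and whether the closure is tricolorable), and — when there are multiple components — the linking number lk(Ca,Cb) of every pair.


Jones polynomial: V(t) = -t^-4 + t^-3 + t^-1
<D> = A^-8 + 1 - A^4; writhe -4
components 1, writhe -4 (4 crossings)
3-colorings: 9 of 3^4, det 3 — tricolorable
note: w = -4 (over 4 crossings) is diagram-only; (-A^3)^(4) removes it from V


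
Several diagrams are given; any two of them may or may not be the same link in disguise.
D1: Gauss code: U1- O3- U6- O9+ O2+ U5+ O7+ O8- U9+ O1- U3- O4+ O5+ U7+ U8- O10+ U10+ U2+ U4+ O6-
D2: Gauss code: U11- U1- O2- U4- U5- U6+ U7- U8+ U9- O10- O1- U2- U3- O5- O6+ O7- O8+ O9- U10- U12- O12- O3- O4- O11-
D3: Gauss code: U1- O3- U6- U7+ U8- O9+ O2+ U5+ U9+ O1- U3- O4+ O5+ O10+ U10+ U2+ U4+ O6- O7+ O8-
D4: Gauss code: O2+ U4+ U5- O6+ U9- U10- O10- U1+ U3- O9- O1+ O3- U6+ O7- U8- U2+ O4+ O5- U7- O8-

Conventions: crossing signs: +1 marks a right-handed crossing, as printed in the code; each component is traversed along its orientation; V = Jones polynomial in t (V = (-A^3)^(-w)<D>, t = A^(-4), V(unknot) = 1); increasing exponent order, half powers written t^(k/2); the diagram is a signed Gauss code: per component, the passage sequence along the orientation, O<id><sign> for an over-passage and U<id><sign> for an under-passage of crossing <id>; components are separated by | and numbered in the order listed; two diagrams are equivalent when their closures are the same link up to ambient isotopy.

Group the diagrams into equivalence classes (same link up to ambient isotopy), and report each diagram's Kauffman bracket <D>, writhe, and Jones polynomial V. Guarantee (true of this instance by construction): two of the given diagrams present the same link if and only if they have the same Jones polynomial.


equivalence classes: {D1, D3} | {D2} | {D4}
D1 (bracket -A^-6 + 2A^-2 - 2A^2 + 3A^6 - 2A^10 + 2A^14 - A^18; 10 crossings at w = +2): V = -t^-3 + 2t^-2 - 2t^-1 + 3 - 2t + 2t^2 - t^3
V(D2) = -t^-7 + t^-6 - t^-5 + t^-4 + t^-2  [12 crossings, <D> = A^-16 + A^-8 - A^-4 + 1 - A^4, w = -8]
D3 (bracket -A^-6 + 2A^-2 - 2A^2 + 3A^6 - 2A^10 + 2A^14 - A^18; 10 crossings at w = +2): V = -t^-3 + 2t^-2 - 2t^-1 + 3 - 2t + 2t^2 - t^3
V(D4) = 1  (w -2, c 10, <D> = A^-6)
key observation: 3 values of V(t) split the 4 diagrams


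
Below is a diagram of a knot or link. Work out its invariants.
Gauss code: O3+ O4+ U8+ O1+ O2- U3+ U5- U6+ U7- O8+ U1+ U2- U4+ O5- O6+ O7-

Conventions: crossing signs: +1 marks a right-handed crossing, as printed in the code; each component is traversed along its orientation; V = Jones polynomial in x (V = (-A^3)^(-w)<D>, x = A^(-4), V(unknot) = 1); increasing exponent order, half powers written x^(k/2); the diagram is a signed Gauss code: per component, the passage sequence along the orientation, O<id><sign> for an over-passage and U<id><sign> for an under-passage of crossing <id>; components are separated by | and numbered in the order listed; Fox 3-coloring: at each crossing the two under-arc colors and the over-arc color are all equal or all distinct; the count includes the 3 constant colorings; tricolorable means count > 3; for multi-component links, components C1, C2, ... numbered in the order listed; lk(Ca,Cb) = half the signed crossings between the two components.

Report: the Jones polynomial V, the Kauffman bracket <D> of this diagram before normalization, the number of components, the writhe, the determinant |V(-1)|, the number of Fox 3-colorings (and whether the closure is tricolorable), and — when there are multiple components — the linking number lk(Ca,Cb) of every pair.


V = 1
<D> = A^6 (w = +2)
1 component over 8 crossings, w = +2
3 Fox colorings among 3^8, |V(-1)| = 1: not tricolorable
why: w = +2 shifts under R1 moves; the (-A^3)^(-2) factor cancels that in V


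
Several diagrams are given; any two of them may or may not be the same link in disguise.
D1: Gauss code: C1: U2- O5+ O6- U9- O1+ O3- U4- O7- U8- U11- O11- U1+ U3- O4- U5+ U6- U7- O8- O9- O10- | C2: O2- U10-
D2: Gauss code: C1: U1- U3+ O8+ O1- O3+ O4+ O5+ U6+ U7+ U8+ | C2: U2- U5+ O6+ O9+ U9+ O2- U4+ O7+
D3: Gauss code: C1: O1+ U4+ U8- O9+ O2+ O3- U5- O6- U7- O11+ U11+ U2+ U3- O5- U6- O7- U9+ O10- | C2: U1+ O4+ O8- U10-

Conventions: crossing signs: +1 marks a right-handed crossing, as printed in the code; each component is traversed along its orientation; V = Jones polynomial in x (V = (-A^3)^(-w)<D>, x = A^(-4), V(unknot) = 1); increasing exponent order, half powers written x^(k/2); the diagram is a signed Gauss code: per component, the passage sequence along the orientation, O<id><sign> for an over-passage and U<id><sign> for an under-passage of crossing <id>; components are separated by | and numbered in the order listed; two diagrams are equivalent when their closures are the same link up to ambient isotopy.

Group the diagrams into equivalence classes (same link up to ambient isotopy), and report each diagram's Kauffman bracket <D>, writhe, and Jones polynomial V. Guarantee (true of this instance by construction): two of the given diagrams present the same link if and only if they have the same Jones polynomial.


grouping into links: {D1} | {D2} | {D3}
V(D1) = x^(-13/2) - x^(-11/2) + x^(-9/2) - 2x^(-7/2) - x^(-3/2)  (w -7, c 11, <D> = A^-15 + 2A^-7 - A^-3 + A - A^5)
V(D2) = -x^(1/2) + x^(3/2) - x^(5/2) - x^(9/2)  (w +5, c 9, <D> = A^-3 + A^5 - A^9 + A^13)
V(D3) = x^(-9/2) - x^(-5/2) - x^(-3/2) - x^(-1/2)  [11 crossings, <D> = A^-1 + A^3 + A^7 - A^15, w = -1]
why: 3 values of V(x) split the 3 diagrams


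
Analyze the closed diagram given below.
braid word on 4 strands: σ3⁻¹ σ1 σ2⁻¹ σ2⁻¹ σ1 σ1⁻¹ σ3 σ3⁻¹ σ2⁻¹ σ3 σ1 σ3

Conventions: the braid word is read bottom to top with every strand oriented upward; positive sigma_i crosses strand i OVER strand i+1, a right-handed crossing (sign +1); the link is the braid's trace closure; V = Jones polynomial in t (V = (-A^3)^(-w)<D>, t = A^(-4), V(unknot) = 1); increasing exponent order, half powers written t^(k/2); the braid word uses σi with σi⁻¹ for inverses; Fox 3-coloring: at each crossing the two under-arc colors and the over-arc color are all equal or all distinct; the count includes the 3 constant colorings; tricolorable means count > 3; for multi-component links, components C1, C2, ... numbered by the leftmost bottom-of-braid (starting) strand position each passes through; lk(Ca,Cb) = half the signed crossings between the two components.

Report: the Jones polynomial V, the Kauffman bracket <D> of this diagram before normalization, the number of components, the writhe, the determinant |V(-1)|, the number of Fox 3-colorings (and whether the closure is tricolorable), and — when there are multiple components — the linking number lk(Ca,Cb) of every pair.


V = t^(-7/2) - t^(-5/2) + t^(-3/2) - 2t^(-1/2) - t^(3/2)
<D> = -A^-6 - 2A^2 + A^6 - A^10 + A^14 (w = 0)
2 components over 12 crossings, w = 0
lk(C1,C2): +1
9 Fox colorings among 3^12, |V(-1)| = 6: tricolorable
why: the span of V is 5, within the link bound 12 + 2 - 1


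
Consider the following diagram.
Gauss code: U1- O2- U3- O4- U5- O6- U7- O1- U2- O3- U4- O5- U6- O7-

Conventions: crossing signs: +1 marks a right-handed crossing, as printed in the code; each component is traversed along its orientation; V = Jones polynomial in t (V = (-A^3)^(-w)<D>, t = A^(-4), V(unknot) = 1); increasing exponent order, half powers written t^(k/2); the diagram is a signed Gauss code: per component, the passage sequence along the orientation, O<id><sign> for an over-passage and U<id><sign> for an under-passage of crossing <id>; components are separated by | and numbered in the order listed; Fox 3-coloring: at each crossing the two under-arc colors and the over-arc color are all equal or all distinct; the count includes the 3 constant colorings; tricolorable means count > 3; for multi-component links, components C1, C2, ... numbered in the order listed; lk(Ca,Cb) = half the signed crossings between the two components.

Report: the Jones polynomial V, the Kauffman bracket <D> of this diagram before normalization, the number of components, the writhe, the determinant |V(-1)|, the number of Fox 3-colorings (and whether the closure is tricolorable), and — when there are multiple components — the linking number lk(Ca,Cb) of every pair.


V = -t^-10 + t^-9 - t^-8 + t^-7 - t^-6 + t^-5 + t^-3
<D> = -A^-9 - A^-1 + A^3 - A^7 + A^11 - A^15 + A^19 (w = -7)
1 component over 7 crossings, w = -7
3 Fox colorings among 3^7, |V(-1)| = 7: not tricolorable
why: |V(-1)| = 7: so not tricolorable, since 3 does not divide 7


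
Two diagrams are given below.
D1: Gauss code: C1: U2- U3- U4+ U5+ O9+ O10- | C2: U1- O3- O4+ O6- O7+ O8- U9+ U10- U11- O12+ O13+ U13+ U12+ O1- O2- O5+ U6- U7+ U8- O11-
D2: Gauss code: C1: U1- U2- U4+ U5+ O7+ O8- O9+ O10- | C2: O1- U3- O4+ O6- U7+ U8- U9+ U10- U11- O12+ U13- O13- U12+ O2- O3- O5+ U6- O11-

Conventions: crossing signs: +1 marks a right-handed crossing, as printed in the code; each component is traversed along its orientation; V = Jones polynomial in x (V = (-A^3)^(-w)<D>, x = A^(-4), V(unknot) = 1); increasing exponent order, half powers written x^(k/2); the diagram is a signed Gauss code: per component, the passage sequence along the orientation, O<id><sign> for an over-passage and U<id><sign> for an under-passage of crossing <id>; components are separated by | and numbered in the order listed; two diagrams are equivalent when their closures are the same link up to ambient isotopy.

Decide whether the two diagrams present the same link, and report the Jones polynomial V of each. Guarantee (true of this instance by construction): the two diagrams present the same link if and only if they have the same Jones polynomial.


same link: yes
V(D1) = x^(-9/2) - x^(-5/2) - x^(-3/2) - x^(-1/2)  [13 crossings, <D> = A^-1 + A^3 + A^7 - A^15, w = -1]
V(D2) = x^(-9/2) - x^(-5/2) - x^(-3/2) - x^(-1/2)  [13 crossings, <D> = A^-7 + A^-3 + A - A^9, w = -3]
insight: all 2 diagrams share one V(x), hence one class


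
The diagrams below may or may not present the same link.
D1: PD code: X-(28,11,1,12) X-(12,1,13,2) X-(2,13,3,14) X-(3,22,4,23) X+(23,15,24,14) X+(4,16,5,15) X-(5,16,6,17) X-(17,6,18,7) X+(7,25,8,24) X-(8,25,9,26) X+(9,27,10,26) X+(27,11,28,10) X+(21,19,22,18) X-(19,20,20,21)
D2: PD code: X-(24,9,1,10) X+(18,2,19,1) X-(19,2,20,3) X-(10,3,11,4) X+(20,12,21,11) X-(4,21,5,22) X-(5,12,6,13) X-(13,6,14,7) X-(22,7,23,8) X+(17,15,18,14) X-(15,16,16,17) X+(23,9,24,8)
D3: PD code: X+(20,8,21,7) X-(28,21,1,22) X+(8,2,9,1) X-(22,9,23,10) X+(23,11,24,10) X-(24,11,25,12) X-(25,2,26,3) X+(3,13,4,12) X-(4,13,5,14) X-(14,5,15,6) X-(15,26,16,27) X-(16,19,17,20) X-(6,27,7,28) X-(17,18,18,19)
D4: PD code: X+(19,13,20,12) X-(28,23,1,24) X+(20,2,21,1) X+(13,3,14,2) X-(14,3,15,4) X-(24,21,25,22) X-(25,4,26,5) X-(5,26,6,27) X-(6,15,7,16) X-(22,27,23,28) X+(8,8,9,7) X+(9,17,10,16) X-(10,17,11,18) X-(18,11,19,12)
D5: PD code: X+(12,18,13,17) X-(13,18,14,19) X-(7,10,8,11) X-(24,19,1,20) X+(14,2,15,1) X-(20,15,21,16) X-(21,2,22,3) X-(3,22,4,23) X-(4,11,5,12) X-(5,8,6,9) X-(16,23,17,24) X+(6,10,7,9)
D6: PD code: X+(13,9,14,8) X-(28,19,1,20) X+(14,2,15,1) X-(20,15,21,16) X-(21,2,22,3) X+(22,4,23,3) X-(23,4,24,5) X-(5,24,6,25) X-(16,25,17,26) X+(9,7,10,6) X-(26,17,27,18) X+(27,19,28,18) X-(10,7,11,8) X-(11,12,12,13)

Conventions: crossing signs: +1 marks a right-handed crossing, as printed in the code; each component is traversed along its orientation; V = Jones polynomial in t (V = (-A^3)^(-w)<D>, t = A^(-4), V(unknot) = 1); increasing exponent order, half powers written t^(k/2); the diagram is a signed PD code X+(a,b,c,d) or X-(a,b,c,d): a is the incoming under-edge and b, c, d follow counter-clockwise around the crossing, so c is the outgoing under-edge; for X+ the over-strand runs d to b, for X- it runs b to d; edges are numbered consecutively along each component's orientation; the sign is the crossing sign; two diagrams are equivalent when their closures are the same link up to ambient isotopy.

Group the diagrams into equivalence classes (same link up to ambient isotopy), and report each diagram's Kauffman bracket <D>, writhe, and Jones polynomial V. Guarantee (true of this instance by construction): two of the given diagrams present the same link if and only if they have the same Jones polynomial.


equivalence classes: {D1} | {D2, D3, D4, D5, D6}
D1 (bracket A^-6; 14 crossings at w = -2): V = 1
D2 (bracket A^-8 - A^-4 + 2 - A^4 + A^8 - A^12; 12 crossings at w = -4): V = -t^-6 + t^-5 - t^-4 + 2t^-3 - t^-2 + t^-1
V(D3) = -t^-6 + t^-5 - t^-4 + 2t^-3 - t^-2 + t^-1  (w -6, c 14, <D> = A^-14 - A^-10 + 2A^-6 - A^-2 + A^2 - A^6)
V(D4) = -t^-6 + t^-5 - t^-4 + 2t^-3 - t^-2 + t^-1  (w -4, c 14, <D> = A^-8 - A^-4 + 2 - A^4 + A^8 - A^12)
V(D5) = -t^-6 + t^-5 - t^-4 + 2t^-3 - t^-2 + t^-1  (w -6, c 12, <D> = A^-14 - A^-10 + 2A^-6 - A^-2 + A^2 - A^6)
V(D6) = -t^-6 + t^-5 - t^-4 + 2t^-3 - t^-2 + t^-1  [14 crossings, <D> = A^-8 - A^-4 + 2 - A^4 + A^8 - A^12, w = -4]
key observation: 2 values of V(t) split the 6 diagrams


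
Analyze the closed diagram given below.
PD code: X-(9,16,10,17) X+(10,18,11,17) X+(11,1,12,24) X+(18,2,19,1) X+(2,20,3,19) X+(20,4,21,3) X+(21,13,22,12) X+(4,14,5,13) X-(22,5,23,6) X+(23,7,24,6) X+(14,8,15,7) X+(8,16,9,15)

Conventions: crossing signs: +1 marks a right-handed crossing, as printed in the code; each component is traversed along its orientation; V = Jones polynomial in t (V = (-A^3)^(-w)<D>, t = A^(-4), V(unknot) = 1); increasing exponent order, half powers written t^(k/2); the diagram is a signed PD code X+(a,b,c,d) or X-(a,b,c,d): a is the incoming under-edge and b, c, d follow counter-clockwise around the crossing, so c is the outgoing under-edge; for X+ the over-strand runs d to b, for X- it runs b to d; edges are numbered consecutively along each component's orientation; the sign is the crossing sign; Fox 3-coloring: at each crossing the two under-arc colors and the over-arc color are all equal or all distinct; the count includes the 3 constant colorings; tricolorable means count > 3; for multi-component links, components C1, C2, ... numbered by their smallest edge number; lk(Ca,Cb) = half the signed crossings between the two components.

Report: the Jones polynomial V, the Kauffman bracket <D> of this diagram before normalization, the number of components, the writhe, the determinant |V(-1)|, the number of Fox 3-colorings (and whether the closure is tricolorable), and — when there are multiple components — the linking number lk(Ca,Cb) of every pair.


V(t) = t^3 + t^5 - t^8
bracket: -A^-8 + A^4 + A^12, w = +8
1 component, writhe +8, over 12 crossings
det 3, colorings 9 of 3^12 — tricolorable
observation: the span of V is 5, forcing >= 5 crossings in any diagram


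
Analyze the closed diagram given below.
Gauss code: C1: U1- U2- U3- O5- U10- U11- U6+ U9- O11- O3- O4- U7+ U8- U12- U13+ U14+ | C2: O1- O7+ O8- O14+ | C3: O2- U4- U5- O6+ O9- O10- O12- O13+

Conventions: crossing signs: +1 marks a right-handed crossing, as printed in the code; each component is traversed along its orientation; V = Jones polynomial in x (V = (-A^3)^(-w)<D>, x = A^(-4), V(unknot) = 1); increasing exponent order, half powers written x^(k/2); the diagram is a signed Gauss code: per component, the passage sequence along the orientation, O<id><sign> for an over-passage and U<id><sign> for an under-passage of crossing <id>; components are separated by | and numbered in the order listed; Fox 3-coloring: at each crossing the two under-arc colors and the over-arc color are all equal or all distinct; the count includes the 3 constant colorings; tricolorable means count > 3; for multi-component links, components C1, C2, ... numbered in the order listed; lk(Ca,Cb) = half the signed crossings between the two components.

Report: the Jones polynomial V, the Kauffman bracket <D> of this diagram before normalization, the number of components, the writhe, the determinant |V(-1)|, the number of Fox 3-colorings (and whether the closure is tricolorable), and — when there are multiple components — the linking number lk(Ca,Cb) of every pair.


V(x) = x^-6 + x^-3 + x^-2 + x^-1
bracket: A^-14 + A^-10 + A^-6 + A^6, w = -6
3 components, writhe -6, over 14 crossings
lk(C1,C2) = 0
linking number lk(C1,C3) = -2
lk(C2,C3): 0
det 0, colorings 9 of 3^15 — tricolorable
observation: span 5 respects span(V) <= c + mu - 1 = 16 for this 3-component diagram


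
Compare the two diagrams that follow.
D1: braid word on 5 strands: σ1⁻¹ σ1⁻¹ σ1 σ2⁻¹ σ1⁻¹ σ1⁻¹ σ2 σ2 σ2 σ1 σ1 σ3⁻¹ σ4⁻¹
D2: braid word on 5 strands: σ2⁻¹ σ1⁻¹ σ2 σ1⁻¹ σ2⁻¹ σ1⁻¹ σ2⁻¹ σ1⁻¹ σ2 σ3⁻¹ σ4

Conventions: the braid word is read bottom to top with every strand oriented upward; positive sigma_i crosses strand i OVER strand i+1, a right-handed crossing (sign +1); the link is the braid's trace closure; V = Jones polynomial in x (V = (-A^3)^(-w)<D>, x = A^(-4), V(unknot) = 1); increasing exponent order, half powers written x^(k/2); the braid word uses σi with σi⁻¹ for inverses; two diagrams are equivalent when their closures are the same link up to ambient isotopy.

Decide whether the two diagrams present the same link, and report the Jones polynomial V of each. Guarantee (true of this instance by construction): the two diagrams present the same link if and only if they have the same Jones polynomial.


equivalent: no
D1 (bracket -A^-17 + 2A^-13 - A^-9 + 2A^-5 - A^-1 + A^3; 13 crossings at w = -1): V = -x^(-3/2) + x^(-1/2) - 2x^(1/2) + x^(3/2) - 2x^(5/2) + x^(7/2)
V(D2) = x^(-13/2) - x^(-11/2) + x^(-9/2) - 2x^(-7/2) - x^(-3/2)  (w -5, c 11, <D> = A^-9 + 2A^-1 - A^3 + A^7 - A^11)
key observation: 2 values of V(x) split the 2 diagrams


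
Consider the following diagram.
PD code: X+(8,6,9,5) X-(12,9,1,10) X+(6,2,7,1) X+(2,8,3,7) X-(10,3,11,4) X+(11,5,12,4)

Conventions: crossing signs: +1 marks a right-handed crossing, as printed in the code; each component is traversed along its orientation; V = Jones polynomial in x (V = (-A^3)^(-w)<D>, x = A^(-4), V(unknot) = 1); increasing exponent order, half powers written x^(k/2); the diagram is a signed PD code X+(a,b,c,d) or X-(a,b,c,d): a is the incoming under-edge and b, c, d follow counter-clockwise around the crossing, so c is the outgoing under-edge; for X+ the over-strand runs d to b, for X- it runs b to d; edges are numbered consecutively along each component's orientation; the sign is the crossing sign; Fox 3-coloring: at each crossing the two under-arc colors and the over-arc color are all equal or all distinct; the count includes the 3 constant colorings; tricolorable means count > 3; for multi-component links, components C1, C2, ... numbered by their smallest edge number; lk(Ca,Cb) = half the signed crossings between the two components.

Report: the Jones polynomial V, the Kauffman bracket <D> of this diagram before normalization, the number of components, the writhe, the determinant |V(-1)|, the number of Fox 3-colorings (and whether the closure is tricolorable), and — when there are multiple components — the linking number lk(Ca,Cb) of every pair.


Jones polynomial: V(x) = x + x^3 - x^4
<D> = -A^-10 + A^-6 + A^2; writhe +2
components 1, writhe +2 (6 crossings)
3-colorings: 9 of 3^6, det 3 — tricolorable
note: |V(-1)| = 3: so tricolorable, since 3 divides 3


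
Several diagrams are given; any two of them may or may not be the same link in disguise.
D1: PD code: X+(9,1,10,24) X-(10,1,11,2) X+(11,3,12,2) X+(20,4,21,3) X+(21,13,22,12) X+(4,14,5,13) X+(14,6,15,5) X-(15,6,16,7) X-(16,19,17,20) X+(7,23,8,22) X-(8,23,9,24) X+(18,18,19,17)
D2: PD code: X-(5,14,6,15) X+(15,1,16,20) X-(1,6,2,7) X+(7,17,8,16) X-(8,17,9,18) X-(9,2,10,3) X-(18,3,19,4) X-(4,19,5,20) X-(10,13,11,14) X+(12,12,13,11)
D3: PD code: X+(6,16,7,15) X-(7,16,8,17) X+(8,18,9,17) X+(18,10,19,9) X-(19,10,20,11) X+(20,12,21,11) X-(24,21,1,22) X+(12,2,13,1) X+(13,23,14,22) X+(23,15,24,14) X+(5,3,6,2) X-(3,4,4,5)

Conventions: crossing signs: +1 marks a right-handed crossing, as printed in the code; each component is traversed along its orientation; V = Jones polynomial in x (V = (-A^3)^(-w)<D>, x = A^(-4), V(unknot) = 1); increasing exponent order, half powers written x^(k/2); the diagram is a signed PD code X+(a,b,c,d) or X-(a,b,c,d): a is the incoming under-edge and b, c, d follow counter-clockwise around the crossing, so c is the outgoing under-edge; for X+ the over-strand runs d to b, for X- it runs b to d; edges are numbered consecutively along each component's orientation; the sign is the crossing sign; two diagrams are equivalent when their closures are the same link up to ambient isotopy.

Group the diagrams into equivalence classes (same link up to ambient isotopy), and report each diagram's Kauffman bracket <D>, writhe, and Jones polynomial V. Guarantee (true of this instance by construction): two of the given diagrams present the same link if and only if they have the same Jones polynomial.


equivalence classes: {D1} | {D2} | {D3}
D1 (bracket -A^-4 + 1 + A^8; 12 crossings at w = +4): V = x + x^3 - x^4
D2 (bracket A^-8 - A^-4 + 2 - A^4 + A^8 - A^12; 10 crossings at w = -4): V = -x^-6 + x^-5 - x^-4 + 2x^-3 - x^-2 + x^-1
V(D3) = x - x^2 + 2x^3 - x^4 + x^5 - x^6  [12 crossings, <D> = -A^-12 + A^-8 - A^-4 + 2 - A^4 + A^8, w = +4]
key observation: 3 classes among 3 diagrams; unequal V(x) rules out equality


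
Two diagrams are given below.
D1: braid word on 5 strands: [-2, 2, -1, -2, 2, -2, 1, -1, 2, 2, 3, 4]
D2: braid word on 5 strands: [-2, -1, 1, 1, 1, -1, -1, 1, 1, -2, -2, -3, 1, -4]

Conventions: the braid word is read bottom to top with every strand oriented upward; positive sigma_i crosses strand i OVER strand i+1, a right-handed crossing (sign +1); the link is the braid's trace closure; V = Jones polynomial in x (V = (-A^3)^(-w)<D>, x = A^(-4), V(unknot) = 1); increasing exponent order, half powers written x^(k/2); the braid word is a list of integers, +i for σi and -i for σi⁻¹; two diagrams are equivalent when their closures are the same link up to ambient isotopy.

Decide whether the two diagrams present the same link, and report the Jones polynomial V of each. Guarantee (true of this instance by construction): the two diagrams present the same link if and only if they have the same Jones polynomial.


equivalent: no
D1 (bracket A^6; 12 crossings at w = +2): V = 1
D2 (bracket -A^-18 + 2A^-14 - 2A^-10 + 3A^-6 - 2A^-2 + 2A^2 - A^6; 14 crossings at w = -2): V = -x^-3 + 2x^-2 - 2x^-1 + 3 - 2x + 2x^2 - x^3
key observation: 2 classes among 2 diagrams; unequal V(x) rules out equality


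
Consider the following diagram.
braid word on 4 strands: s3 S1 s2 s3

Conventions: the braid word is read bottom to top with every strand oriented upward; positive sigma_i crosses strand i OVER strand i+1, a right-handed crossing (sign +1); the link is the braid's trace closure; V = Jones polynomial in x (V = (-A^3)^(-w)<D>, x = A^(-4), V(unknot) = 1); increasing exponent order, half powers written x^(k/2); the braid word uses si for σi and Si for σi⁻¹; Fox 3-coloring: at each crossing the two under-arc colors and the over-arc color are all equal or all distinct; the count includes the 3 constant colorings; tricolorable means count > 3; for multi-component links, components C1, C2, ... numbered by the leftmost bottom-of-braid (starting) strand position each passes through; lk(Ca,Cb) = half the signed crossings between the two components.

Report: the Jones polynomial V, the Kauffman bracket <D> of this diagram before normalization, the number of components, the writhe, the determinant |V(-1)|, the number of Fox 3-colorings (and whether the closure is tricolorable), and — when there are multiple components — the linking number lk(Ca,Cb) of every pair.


V(x) = -x^(1/2) - x^(5/2)
bracket: -A^-4 - A^4, w = +2
2 components, writhe +2, over 4 crossings
lk(C1,C2) = +1
det 2, colorings 3 of 3^4 — not tricolorable
observation: w = +2 (over 4 crossings) is diagram-only; (-A^3)^(-2) removes it from V


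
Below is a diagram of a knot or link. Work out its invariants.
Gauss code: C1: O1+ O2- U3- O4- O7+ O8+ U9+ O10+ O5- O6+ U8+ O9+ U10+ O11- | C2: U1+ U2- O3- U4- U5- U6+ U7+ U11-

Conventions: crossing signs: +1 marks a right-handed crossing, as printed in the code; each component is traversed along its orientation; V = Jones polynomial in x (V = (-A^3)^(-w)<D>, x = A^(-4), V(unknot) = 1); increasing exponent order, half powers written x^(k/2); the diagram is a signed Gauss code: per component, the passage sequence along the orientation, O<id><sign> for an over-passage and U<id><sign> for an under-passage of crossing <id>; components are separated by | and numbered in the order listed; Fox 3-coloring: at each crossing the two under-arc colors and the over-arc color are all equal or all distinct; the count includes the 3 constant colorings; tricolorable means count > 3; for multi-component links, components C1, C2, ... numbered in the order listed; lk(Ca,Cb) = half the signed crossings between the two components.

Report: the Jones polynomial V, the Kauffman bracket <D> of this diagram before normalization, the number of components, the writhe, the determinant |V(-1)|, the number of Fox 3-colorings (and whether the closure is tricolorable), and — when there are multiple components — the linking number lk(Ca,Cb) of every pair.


Jones polynomial: V(x) = -x^(-3/2) - 2x^(1/2) + x^(3/2) - x^(5/2) + x^(7/2)
<D> = -A^-11 + A^-7 - A^-3 + 2A + A^9; writhe +1
components 2, writhe +1 (11 crossings)
linking number lk(C1,C2) = -1
3-colorings: 9 of 3^11, det 6 — tricolorable
note: w = +1 (over 11 crossings) is diagram-only; (-A^3)^(-1) removes it from V


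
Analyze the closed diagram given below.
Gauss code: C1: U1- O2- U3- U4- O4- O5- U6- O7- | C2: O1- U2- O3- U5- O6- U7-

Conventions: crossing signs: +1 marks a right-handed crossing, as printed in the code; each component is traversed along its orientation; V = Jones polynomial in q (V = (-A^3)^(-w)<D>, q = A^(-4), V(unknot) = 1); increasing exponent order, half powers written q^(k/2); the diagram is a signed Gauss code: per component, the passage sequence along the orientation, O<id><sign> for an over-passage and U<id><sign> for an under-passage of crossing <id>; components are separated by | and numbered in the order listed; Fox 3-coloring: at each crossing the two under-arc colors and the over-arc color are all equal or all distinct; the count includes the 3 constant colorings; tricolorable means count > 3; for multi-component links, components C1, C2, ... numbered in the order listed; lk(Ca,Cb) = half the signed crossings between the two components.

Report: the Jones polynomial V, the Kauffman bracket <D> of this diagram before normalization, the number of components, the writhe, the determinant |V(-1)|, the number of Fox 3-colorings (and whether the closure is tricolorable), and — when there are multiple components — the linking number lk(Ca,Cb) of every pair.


V(q) = -q^(-17/2) + q^(-15/2) - q^(-13/2) + q^(-11/2) - q^(-9/2) - q^(-5/2)
bracket: A^-11 + A^-3 - A + A^5 - A^9 + A^13, w = -7
2 components, writhe -7, over 7 crossings
lk(C1,C2) = -3
det 6, colorings 9 of 3^7 — tricolorable
observation: the span of V is 6, within the link bound 7 + 2 - 1


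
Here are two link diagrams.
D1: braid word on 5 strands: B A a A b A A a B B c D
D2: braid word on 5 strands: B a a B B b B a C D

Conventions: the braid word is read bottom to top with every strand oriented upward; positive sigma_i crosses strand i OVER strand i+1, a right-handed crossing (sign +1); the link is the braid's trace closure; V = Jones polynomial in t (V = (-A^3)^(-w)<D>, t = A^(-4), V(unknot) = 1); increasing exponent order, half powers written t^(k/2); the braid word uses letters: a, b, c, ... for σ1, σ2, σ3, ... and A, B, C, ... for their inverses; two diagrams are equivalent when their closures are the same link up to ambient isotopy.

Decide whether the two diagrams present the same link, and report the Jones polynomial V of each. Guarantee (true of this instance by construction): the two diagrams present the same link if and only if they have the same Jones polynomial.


same link: no
V(D1) = -t^-6 + t^-5 - t^-4 + 2t^-3 - t^-2 + t^-1  [12 crossings, <D> = A^-8 - A^-4 + 2 - A^4 + A^8 - A^12, w = -4]
V(D2) = -t^-3 + 2t^-2 - 2t^-1 + 3 - 2t + 2t^2 - t^3  [10 crossings, <D> = -A^-18 + 2A^-14 - 2A^-10 + 3A^-6 - 2A^-2 + 2A^2 - A^6, w = -2]
insight: 2 values of V(t) split the 2 diagrams


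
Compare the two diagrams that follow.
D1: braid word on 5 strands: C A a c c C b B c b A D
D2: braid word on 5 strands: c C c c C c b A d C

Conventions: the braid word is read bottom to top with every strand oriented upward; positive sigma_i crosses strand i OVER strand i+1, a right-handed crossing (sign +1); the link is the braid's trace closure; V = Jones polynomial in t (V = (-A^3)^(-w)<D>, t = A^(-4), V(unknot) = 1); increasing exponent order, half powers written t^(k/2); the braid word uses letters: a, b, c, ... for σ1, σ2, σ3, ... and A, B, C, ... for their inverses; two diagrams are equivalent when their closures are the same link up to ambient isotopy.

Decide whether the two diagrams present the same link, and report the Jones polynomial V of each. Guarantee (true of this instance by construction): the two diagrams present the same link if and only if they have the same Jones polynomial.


same link: yes
V(D1) = 1  [12 crossings, <D> = 1, w = 0]
V(D2) = 1  (w +2, c 10, <D> = A^6)
note: all 2 diagrams share one V(t), hence one class


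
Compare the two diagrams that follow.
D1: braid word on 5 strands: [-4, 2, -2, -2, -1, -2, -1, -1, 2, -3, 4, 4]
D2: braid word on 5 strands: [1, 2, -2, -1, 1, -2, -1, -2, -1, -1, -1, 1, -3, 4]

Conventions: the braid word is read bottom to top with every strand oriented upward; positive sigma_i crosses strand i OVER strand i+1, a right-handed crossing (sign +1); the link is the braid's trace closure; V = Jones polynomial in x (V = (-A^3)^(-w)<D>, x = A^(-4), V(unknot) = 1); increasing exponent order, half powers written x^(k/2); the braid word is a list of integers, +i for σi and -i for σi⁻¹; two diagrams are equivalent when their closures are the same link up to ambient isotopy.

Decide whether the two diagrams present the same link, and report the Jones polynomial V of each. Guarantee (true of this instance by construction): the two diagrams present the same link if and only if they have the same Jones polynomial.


equivalent: yes
D1 (bracket A^-8 + 1 - A^4; 12 crossings at w = -4): V = -x^-4 + x^-3 + x^-1
V(D2) = -x^-4 + x^-3 + x^-1  [14 crossings, <D> = A^-8 + 1 - A^4, w = -4]
observation: D2 (14 crossings) and D1 (12) are Markov-related braid presentations


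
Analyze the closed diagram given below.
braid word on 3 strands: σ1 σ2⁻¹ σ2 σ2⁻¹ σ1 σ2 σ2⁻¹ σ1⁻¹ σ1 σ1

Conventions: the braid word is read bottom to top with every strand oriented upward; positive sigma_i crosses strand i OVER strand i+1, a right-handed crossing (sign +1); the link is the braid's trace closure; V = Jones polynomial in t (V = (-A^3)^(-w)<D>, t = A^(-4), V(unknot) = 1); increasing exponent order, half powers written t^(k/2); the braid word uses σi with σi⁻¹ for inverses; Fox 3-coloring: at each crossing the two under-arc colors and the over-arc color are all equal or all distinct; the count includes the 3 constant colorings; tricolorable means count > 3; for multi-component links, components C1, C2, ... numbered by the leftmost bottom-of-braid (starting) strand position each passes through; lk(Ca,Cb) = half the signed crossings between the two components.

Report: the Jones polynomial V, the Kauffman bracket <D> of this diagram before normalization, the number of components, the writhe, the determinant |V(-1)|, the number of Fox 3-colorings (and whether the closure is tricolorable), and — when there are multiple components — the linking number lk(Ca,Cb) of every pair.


V(t) = t + t^3 - t^4
bracket: -A^-10 + A^-6 + A^2, w = +2
1 component, writhe +2, over 10 crossings
det 3, colorings 9 of 3^10 — tricolorable
observation: w = +2 shifts under R1 moves; the (-A^3)^(-2) factor cancels that in V


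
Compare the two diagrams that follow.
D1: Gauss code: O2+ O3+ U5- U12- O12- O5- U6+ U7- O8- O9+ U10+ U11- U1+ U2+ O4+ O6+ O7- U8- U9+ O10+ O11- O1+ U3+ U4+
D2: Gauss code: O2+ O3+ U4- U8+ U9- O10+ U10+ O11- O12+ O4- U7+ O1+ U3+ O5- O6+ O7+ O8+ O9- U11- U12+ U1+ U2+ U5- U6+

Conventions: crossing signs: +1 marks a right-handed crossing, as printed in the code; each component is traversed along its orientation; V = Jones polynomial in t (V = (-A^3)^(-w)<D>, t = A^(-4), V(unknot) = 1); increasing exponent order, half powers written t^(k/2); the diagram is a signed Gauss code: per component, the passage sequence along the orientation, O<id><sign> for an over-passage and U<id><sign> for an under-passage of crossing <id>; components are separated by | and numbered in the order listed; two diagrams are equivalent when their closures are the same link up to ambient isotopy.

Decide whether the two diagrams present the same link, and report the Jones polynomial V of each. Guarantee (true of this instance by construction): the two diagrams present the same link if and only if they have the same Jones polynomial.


equivalent: yes
V(D1) = t + t^3 - t^4  (w +2, c 12, <D> = -A^-10 + A^-6 + A^2)
V(D2) = t + t^3 - t^4  (w +4, c 12, <D> = -A^-4 + 1 + A^8)
why: all 2 diagrams share one V(t), hence one class


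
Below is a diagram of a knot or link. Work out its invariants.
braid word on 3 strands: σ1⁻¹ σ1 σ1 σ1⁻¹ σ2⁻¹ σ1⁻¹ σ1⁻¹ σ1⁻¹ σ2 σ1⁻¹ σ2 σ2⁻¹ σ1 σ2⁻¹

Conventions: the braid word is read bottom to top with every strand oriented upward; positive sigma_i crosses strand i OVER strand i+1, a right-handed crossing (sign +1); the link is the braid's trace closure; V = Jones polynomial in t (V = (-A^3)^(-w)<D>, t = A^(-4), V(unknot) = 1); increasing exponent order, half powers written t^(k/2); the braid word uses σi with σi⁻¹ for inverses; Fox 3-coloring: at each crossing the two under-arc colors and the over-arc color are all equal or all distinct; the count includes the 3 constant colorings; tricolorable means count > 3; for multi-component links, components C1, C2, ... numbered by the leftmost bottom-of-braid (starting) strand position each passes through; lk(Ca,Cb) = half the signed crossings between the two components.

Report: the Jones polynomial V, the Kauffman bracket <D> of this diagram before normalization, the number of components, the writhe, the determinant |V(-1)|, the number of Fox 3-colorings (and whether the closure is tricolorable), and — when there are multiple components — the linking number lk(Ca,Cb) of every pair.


V(t) = -t^-4 + t^-3 + t^-1
bracket: A^-8 + 1 - A^4, w = -4
1 component, writhe -4, over 14 crossings
det 3, colorings 9 of 3^14 — tricolorable
observation: the word shrinks to σ2⁻¹ σ1⁻¹ σ1⁻¹ σ1⁻¹ after cancelling


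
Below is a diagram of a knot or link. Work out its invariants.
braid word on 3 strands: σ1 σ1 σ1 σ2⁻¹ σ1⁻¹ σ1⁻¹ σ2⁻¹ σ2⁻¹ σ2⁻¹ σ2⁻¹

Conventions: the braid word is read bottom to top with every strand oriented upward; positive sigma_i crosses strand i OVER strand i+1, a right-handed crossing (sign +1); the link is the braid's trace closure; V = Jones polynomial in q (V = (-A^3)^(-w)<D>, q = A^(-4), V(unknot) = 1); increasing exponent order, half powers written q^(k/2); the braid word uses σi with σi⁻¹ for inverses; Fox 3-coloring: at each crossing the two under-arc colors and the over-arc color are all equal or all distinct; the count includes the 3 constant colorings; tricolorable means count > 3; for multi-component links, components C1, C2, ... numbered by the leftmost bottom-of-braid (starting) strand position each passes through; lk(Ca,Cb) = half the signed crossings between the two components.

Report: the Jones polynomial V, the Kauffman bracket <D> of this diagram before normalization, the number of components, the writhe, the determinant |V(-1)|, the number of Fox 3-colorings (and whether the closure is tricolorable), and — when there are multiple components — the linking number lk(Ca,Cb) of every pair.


Jones polynomial: V(q) = -q^-8 + q^-7 - 2q^-6 + 3q^-5 - 3q^-4 + 4q^-3 - 2q^-2 + 2q^-1 - 1
<D> = -A^-12 + 2A^-8 - 2A^-4 + 4 - 3A^4 + 3A^8 - 2A^12 + A^16 - A^20; writhe -4
components 1, writhe -4 (10 crossings)
3-colorings: 3 of 3^10, det 19 — not tricolorable
note: V spans 8 powers of q: at least 8 crossings in any diagram


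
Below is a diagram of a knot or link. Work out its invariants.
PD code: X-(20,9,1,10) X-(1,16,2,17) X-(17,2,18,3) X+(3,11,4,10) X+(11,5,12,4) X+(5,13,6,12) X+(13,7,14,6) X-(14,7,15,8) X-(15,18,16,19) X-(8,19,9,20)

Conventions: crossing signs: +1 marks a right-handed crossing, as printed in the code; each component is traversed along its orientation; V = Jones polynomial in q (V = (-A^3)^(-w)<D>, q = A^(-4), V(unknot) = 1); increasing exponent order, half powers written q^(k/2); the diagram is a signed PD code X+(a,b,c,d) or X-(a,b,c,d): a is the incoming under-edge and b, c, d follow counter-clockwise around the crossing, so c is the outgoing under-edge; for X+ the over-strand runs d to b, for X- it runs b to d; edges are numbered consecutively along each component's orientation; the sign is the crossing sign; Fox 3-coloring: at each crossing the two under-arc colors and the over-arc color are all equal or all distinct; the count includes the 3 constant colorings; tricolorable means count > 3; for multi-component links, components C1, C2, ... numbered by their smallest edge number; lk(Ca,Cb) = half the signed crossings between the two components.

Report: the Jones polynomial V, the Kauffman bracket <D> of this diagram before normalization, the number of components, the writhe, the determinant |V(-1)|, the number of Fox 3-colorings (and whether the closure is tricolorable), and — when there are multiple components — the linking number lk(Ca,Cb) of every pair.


V = -q^-5 + q^-4 - q^-3 + 2q^-2 - q^-1 + 2 - q
<D> = -A^-10 + 2A^-6 - A^-2 + 2A^2 - A^6 + A^10 - A^14 (w = -2)
1 component over 10 crossings, w = -2
9 Fox colorings among 3^10, |V(-1)| = 9: tricolorable
why: the span of V is 6, forcing >= 6 crossings in any diagram
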